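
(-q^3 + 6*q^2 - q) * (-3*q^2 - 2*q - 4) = 3*q^5 - 16*q^4 - 5*q^3 - 22*q^2 + 4*q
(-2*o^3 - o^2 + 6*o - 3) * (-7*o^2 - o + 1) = 14*o^5 + 9*o^4 - 43*o^3 + 14*o^2 + 9*o - 3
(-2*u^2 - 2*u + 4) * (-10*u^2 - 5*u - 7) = 20*u^4 + 30*u^3 - 16*u^2 - 6*u - 28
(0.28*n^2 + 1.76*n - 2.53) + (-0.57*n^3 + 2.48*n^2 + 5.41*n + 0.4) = -0.57*n^3 + 2.76*n^2 + 7.17*n - 2.13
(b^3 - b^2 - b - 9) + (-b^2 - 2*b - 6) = b^3 - 2*b^2 - 3*b - 15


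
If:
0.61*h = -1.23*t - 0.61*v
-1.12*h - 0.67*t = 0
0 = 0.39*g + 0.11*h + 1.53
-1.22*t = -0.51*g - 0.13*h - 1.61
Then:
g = -3.98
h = 0.19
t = -0.32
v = 0.46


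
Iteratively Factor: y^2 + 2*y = (y + 2)*(y)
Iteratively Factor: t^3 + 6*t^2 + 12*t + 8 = (t + 2)*(t^2 + 4*t + 4) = (t + 2)^2*(t + 2)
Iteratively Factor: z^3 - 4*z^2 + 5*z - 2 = (z - 2)*(z^2 - 2*z + 1) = (z - 2)*(z - 1)*(z - 1)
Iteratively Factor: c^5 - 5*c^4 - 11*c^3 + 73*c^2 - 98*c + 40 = (c - 1)*(c^4 - 4*c^3 - 15*c^2 + 58*c - 40) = (c - 5)*(c - 1)*(c^3 + c^2 - 10*c + 8) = (c - 5)*(c - 1)^2*(c^2 + 2*c - 8) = (c - 5)*(c - 1)^2*(c + 4)*(c - 2)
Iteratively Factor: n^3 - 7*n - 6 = (n - 3)*(n^2 + 3*n + 2) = (n - 3)*(n + 2)*(n + 1)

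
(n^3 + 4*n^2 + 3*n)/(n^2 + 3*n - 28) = n*(n^2 + 4*n + 3)/(n^2 + 3*n - 28)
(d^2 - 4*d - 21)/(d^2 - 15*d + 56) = (d + 3)/(d - 8)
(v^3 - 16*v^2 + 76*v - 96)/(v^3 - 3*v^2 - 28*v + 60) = (v - 8)/(v + 5)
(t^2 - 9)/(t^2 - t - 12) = (t - 3)/(t - 4)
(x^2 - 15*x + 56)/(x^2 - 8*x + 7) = (x - 8)/(x - 1)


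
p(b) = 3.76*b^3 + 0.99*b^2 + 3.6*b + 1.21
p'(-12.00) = 1604.16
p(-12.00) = -6396.71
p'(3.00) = 111.06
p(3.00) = 122.44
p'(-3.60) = 142.66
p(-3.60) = -174.35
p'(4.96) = 290.93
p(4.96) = 502.23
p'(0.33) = 5.48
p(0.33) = 2.64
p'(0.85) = 13.43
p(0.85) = 7.29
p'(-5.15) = 292.58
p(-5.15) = -504.65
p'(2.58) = 83.79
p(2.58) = 81.66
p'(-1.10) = 15.07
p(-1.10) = -6.56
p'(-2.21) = 54.32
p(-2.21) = -42.50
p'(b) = 11.28*b^2 + 1.98*b + 3.6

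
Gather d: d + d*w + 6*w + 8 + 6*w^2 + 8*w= d*(w + 1) + 6*w^2 + 14*w + 8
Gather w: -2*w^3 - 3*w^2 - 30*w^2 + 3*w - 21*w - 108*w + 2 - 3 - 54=-2*w^3 - 33*w^2 - 126*w - 55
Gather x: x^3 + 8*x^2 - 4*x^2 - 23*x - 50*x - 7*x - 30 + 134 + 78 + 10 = x^3 + 4*x^2 - 80*x + 192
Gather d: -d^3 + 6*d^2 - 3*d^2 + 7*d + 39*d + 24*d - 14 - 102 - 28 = -d^3 + 3*d^2 + 70*d - 144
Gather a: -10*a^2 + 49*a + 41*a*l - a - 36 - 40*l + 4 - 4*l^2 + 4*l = -10*a^2 + a*(41*l + 48) - 4*l^2 - 36*l - 32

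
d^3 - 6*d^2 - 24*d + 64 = (d - 8)*(d - 2)*(d + 4)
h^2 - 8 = (h - 2*sqrt(2))*(h + 2*sqrt(2))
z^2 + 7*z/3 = z*(z + 7/3)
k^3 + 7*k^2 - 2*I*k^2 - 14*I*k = k*(k + 7)*(k - 2*I)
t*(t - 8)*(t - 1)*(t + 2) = t^4 - 7*t^3 - 10*t^2 + 16*t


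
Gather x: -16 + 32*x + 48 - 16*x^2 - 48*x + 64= -16*x^2 - 16*x + 96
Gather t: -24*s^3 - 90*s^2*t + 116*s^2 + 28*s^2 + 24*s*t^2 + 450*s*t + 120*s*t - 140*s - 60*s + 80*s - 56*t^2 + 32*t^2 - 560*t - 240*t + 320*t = -24*s^3 + 144*s^2 - 120*s + t^2*(24*s - 24) + t*(-90*s^2 + 570*s - 480)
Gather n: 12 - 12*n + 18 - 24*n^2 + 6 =-24*n^2 - 12*n + 36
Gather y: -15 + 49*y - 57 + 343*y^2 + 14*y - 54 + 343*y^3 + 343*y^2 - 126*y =343*y^3 + 686*y^2 - 63*y - 126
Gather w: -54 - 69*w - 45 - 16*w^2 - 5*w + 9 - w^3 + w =-w^3 - 16*w^2 - 73*w - 90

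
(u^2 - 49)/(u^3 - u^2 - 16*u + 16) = (u^2 - 49)/(u^3 - u^2 - 16*u + 16)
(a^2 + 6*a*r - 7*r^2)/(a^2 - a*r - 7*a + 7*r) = (a + 7*r)/(a - 7)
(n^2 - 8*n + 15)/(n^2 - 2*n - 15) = (n - 3)/(n + 3)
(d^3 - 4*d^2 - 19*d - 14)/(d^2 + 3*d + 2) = d - 7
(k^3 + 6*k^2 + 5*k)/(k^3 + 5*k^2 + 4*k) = (k + 5)/(k + 4)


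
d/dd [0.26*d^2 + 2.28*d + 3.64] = 0.52*d + 2.28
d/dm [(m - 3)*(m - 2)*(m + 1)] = 3*m^2 - 8*m + 1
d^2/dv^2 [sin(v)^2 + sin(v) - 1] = -sin(v) + 2*cos(2*v)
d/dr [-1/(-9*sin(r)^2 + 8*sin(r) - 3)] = 2*(4 - 9*sin(r))*cos(r)/(9*sin(r)^2 - 8*sin(r) + 3)^2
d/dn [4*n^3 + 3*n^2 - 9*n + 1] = 12*n^2 + 6*n - 9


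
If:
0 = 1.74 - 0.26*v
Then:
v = 6.69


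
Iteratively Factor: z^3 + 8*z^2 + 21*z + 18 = (z + 2)*(z^2 + 6*z + 9) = (z + 2)*(z + 3)*(z + 3)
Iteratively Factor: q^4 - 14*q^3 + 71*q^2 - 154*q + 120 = (q - 3)*(q^3 - 11*q^2 + 38*q - 40) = (q - 5)*(q - 3)*(q^2 - 6*q + 8) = (q - 5)*(q - 3)*(q - 2)*(q - 4)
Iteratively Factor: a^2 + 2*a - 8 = (a - 2)*(a + 4)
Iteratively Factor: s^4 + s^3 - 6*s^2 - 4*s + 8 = (s + 2)*(s^3 - s^2 - 4*s + 4) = (s - 1)*(s + 2)*(s^2 - 4) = (s - 1)*(s + 2)^2*(s - 2)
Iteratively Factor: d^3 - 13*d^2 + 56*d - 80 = (d - 5)*(d^2 - 8*d + 16) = (d - 5)*(d - 4)*(d - 4)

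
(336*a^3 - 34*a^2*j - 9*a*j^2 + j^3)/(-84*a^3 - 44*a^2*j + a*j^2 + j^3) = (-8*a + j)/(2*a + j)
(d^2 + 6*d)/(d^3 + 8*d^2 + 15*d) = (d + 6)/(d^2 + 8*d + 15)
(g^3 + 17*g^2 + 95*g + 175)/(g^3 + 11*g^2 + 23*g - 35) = (g + 5)/(g - 1)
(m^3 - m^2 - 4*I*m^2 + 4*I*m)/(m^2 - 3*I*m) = (m^2 - m - 4*I*m + 4*I)/(m - 3*I)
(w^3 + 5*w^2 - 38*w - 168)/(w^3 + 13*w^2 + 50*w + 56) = (w - 6)/(w + 2)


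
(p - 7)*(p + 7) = p^2 - 49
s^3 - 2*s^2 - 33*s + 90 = (s - 5)*(s - 3)*(s + 6)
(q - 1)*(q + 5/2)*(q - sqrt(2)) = q^3 - sqrt(2)*q^2 + 3*q^2/2 - 5*q/2 - 3*sqrt(2)*q/2 + 5*sqrt(2)/2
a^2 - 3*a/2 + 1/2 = (a - 1)*(a - 1/2)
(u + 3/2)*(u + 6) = u^2 + 15*u/2 + 9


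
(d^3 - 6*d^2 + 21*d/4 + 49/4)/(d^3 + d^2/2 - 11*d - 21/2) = (d - 7/2)/(d + 3)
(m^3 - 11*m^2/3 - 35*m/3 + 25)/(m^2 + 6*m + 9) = (3*m^2 - 20*m + 25)/(3*(m + 3))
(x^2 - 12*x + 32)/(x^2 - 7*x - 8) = (x - 4)/(x + 1)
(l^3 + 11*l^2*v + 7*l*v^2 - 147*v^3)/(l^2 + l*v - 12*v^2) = (l^2 + 14*l*v + 49*v^2)/(l + 4*v)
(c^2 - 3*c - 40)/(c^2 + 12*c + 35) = (c - 8)/(c + 7)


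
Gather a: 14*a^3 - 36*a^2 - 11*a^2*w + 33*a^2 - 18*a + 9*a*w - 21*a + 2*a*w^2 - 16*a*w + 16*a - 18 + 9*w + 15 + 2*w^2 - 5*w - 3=14*a^3 + a^2*(-11*w - 3) + a*(2*w^2 - 7*w - 23) + 2*w^2 + 4*w - 6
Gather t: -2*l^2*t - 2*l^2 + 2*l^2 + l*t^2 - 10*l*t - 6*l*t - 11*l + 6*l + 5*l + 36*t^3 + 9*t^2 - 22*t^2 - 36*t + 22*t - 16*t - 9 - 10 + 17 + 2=36*t^3 + t^2*(l - 13) + t*(-2*l^2 - 16*l - 30)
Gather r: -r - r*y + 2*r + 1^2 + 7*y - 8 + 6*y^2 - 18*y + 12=r*(1 - y) + 6*y^2 - 11*y + 5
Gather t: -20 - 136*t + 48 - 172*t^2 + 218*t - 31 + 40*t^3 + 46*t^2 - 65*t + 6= 40*t^3 - 126*t^2 + 17*t + 3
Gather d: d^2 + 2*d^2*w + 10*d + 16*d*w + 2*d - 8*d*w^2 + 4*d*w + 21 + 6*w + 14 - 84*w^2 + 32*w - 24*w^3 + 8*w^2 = d^2*(2*w + 1) + d*(-8*w^2 + 20*w + 12) - 24*w^3 - 76*w^2 + 38*w + 35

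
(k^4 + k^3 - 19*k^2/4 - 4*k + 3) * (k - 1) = k^5 - 23*k^3/4 + 3*k^2/4 + 7*k - 3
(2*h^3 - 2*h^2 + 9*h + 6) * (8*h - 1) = 16*h^4 - 18*h^3 + 74*h^2 + 39*h - 6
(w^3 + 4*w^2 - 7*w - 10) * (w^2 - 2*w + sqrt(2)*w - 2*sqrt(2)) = w^5 + sqrt(2)*w^4 + 2*w^4 - 15*w^3 + 2*sqrt(2)*w^3 - 15*sqrt(2)*w^2 + 4*w^2 + 4*sqrt(2)*w + 20*w + 20*sqrt(2)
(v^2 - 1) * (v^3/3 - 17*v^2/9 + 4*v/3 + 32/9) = v^5/3 - 17*v^4/9 + v^3 + 49*v^2/9 - 4*v/3 - 32/9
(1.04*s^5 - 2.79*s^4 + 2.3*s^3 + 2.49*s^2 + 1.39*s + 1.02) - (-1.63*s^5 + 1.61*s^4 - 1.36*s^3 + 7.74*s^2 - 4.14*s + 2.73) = 2.67*s^5 - 4.4*s^4 + 3.66*s^3 - 5.25*s^2 + 5.53*s - 1.71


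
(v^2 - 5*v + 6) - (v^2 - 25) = 31 - 5*v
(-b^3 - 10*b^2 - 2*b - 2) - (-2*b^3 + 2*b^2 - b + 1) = b^3 - 12*b^2 - b - 3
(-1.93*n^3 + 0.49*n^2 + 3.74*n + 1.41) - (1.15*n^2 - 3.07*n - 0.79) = -1.93*n^3 - 0.66*n^2 + 6.81*n + 2.2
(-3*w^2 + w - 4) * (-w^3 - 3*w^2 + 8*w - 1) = 3*w^5 + 8*w^4 - 23*w^3 + 23*w^2 - 33*w + 4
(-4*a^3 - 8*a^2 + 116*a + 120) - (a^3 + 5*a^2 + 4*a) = -5*a^3 - 13*a^2 + 112*a + 120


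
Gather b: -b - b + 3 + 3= 6 - 2*b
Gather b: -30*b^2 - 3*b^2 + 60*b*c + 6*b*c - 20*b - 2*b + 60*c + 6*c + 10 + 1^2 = -33*b^2 + b*(66*c - 22) + 66*c + 11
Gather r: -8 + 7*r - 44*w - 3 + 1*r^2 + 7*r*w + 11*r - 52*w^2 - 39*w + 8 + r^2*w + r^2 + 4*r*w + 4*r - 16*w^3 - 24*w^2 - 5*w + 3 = r^2*(w + 2) + r*(11*w + 22) - 16*w^3 - 76*w^2 - 88*w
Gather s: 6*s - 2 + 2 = 6*s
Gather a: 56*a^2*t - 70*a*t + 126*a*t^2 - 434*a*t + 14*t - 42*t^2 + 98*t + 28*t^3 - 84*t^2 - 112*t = 56*a^2*t + a*(126*t^2 - 504*t) + 28*t^3 - 126*t^2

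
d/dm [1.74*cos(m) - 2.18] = -1.74*sin(m)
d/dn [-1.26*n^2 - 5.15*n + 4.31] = -2.52*n - 5.15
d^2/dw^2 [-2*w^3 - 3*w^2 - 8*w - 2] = -12*w - 6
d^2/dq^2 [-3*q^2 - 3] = -6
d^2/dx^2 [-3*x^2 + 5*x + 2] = -6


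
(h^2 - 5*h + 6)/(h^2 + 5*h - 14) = (h - 3)/(h + 7)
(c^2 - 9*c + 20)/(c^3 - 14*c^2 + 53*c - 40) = (c - 4)/(c^2 - 9*c + 8)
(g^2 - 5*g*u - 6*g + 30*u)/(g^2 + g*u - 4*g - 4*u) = (g^2 - 5*g*u - 6*g + 30*u)/(g^2 + g*u - 4*g - 4*u)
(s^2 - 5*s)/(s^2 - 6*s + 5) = s/(s - 1)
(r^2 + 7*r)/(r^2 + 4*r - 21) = r/(r - 3)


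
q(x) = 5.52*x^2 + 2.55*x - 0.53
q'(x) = 11.04*x + 2.55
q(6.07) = 218.33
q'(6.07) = 69.56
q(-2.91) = 38.79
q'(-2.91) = -29.58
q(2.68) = 45.95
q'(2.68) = 32.14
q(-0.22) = -0.82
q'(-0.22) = 0.12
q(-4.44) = 96.97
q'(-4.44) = -46.47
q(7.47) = 326.54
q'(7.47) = 85.02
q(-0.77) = 0.78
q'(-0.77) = -5.95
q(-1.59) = 9.37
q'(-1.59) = -15.00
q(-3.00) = 41.50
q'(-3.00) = -30.57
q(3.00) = 56.80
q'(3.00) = 35.67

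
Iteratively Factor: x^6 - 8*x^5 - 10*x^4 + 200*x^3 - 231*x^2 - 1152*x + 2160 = (x + 3)*(x^5 - 11*x^4 + 23*x^3 + 131*x^2 - 624*x + 720) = (x - 5)*(x + 3)*(x^4 - 6*x^3 - 7*x^2 + 96*x - 144) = (x - 5)*(x - 3)*(x + 3)*(x^3 - 3*x^2 - 16*x + 48) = (x - 5)*(x - 4)*(x - 3)*(x + 3)*(x^2 + x - 12) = (x - 5)*(x - 4)*(x - 3)^2*(x + 3)*(x + 4)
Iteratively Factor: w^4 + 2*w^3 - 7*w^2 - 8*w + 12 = (w - 1)*(w^3 + 3*w^2 - 4*w - 12) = (w - 1)*(w + 2)*(w^2 + w - 6) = (w - 1)*(w + 2)*(w + 3)*(w - 2)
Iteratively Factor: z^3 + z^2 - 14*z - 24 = (z + 3)*(z^2 - 2*z - 8) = (z + 2)*(z + 3)*(z - 4)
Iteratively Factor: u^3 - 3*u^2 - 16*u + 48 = (u + 4)*(u^2 - 7*u + 12) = (u - 3)*(u + 4)*(u - 4)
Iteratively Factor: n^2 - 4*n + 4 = (n - 2)*(n - 2)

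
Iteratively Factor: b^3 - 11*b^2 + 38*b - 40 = (b - 2)*(b^2 - 9*b + 20) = (b - 5)*(b - 2)*(b - 4)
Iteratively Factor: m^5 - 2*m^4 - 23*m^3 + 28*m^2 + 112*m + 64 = (m - 4)*(m^4 + 2*m^3 - 15*m^2 - 32*m - 16) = (m - 4)^2*(m^3 + 6*m^2 + 9*m + 4) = (m - 4)^2*(m + 1)*(m^2 + 5*m + 4) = (m - 4)^2*(m + 1)*(m + 4)*(m + 1)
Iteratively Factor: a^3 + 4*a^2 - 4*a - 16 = (a + 4)*(a^2 - 4) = (a + 2)*(a + 4)*(a - 2)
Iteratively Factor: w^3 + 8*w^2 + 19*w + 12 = (w + 3)*(w^2 + 5*w + 4) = (w + 1)*(w + 3)*(w + 4)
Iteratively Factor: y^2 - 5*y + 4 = (y - 1)*(y - 4)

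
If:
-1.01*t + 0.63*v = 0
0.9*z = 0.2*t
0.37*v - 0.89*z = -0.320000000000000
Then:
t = -0.81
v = -1.30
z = -0.18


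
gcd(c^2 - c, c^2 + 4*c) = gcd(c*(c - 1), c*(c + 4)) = c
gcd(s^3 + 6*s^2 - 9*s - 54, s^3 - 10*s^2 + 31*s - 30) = s - 3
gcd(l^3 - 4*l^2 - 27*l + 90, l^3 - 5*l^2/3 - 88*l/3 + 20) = l^2 - l - 30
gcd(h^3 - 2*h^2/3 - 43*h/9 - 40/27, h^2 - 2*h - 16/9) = h - 8/3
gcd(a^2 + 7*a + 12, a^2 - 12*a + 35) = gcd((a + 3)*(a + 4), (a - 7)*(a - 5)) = 1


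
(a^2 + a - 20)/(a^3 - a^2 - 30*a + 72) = (a + 5)/(a^2 + 3*a - 18)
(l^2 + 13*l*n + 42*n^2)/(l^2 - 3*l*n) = (l^2 + 13*l*n + 42*n^2)/(l*(l - 3*n))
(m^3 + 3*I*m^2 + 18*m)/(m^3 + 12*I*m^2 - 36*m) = (m - 3*I)/(m + 6*I)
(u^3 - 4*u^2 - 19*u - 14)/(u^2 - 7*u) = u + 3 + 2/u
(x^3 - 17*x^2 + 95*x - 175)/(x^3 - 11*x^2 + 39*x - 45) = (x^2 - 12*x + 35)/(x^2 - 6*x + 9)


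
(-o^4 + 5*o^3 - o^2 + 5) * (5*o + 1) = -5*o^5 + 24*o^4 - o^2 + 25*o + 5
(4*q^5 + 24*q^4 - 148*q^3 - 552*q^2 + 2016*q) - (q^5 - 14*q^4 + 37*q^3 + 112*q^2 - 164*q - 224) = 3*q^5 + 38*q^4 - 185*q^3 - 664*q^2 + 2180*q + 224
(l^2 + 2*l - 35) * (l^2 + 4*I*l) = l^4 + 2*l^3 + 4*I*l^3 - 35*l^2 + 8*I*l^2 - 140*I*l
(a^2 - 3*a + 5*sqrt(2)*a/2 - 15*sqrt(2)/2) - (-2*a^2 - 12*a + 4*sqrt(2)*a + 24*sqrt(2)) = 3*a^2 - 3*sqrt(2)*a/2 + 9*a - 63*sqrt(2)/2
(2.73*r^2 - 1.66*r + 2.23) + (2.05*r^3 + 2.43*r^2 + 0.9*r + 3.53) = 2.05*r^3 + 5.16*r^2 - 0.76*r + 5.76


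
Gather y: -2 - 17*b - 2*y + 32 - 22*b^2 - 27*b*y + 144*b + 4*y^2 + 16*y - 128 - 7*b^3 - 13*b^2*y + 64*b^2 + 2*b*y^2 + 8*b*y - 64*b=-7*b^3 + 42*b^2 + 63*b + y^2*(2*b + 4) + y*(-13*b^2 - 19*b + 14) - 98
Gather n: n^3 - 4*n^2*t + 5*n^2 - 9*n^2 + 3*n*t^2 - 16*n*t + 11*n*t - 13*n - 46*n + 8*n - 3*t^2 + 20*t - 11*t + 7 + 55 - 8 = n^3 + n^2*(-4*t - 4) + n*(3*t^2 - 5*t - 51) - 3*t^2 + 9*t + 54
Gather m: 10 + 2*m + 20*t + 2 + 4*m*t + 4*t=m*(4*t + 2) + 24*t + 12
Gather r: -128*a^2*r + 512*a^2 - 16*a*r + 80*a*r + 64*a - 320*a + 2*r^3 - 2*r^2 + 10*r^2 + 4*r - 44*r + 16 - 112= 512*a^2 - 256*a + 2*r^3 + 8*r^2 + r*(-128*a^2 + 64*a - 40) - 96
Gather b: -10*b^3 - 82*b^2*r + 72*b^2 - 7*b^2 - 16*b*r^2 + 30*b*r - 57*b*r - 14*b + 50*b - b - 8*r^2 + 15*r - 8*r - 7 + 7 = -10*b^3 + b^2*(65 - 82*r) + b*(-16*r^2 - 27*r + 35) - 8*r^2 + 7*r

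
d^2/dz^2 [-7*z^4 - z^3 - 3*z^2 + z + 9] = -84*z^2 - 6*z - 6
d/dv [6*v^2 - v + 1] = 12*v - 1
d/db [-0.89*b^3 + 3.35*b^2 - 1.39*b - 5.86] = -2.67*b^2 + 6.7*b - 1.39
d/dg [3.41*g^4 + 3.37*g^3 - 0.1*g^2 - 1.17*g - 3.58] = 13.64*g^3 + 10.11*g^2 - 0.2*g - 1.17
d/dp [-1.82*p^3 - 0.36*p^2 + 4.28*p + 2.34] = -5.46*p^2 - 0.72*p + 4.28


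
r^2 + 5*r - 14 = (r - 2)*(r + 7)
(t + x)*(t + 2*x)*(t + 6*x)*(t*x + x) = t^4*x + 9*t^3*x^2 + t^3*x + 20*t^2*x^3 + 9*t^2*x^2 + 12*t*x^4 + 20*t*x^3 + 12*x^4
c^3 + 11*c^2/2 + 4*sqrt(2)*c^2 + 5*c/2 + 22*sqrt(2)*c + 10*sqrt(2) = (c + 1/2)*(c + 5)*(c + 4*sqrt(2))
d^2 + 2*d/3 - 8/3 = (d - 4/3)*(d + 2)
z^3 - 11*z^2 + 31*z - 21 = (z - 7)*(z - 3)*(z - 1)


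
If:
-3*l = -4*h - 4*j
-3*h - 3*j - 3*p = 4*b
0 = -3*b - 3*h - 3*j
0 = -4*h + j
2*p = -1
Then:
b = 3/2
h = -3/10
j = -6/5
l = -2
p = -1/2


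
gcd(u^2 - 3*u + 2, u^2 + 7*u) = 1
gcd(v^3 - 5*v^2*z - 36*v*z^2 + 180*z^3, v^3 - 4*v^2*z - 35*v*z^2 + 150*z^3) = -v^2 - v*z + 30*z^2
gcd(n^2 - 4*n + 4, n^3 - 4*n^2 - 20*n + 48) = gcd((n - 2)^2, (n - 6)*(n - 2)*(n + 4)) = n - 2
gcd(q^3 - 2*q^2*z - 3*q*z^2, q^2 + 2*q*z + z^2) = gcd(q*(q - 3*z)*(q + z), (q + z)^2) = q + z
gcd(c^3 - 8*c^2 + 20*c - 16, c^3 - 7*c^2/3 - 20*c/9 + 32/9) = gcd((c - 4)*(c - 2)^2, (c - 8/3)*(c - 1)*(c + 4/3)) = 1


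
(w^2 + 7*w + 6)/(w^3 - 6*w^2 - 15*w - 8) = (w + 6)/(w^2 - 7*w - 8)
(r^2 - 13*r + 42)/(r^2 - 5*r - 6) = (r - 7)/(r + 1)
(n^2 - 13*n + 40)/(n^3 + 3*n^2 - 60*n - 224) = (n - 5)/(n^2 + 11*n + 28)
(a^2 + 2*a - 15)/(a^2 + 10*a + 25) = (a - 3)/(a + 5)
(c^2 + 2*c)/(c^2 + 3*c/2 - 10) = 2*c*(c + 2)/(2*c^2 + 3*c - 20)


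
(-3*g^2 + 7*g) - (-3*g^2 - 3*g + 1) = 10*g - 1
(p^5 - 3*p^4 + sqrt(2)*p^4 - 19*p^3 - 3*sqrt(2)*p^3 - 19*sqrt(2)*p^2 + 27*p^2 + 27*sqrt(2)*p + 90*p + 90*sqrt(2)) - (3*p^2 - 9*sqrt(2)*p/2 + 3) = p^5 - 3*p^4 + sqrt(2)*p^4 - 19*p^3 - 3*sqrt(2)*p^3 - 19*sqrt(2)*p^2 + 24*p^2 + 63*sqrt(2)*p/2 + 90*p - 3 + 90*sqrt(2)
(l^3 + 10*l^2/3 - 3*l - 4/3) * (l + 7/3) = l^4 + 17*l^3/3 + 43*l^2/9 - 25*l/3 - 28/9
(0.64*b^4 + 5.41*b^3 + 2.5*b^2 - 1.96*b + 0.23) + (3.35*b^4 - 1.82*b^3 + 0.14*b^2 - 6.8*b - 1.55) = 3.99*b^4 + 3.59*b^3 + 2.64*b^2 - 8.76*b - 1.32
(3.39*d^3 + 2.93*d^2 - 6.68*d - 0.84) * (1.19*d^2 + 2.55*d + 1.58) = 4.0341*d^5 + 12.1312*d^4 + 4.8785*d^3 - 13.4042*d^2 - 12.6964*d - 1.3272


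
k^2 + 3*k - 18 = (k - 3)*(k + 6)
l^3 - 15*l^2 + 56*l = l*(l - 8)*(l - 7)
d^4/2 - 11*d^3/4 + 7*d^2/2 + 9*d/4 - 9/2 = (d/2 + 1/2)*(d - 3)*(d - 2)*(d - 3/2)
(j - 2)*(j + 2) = j^2 - 4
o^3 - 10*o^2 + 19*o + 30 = (o - 6)*(o - 5)*(o + 1)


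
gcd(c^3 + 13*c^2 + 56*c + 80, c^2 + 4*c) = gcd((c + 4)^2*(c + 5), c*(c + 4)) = c + 4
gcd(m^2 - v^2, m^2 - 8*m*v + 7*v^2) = -m + v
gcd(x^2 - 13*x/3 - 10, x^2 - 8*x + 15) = 1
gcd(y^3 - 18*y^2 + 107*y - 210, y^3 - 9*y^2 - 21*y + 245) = y - 7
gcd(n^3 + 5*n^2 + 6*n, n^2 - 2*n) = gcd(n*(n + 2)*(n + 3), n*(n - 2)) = n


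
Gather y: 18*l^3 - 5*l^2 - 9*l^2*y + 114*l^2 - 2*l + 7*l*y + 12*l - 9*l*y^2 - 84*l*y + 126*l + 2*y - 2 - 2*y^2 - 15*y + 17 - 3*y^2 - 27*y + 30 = 18*l^3 + 109*l^2 + 136*l + y^2*(-9*l - 5) + y*(-9*l^2 - 77*l - 40) + 45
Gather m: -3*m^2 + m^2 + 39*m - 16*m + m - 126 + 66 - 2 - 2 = -2*m^2 + 24*m - 64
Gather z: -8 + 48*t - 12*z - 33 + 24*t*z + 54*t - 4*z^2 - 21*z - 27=102*t - 4*z^2 + z*(24*t - 33) - 68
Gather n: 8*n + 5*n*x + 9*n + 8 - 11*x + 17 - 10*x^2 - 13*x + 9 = n*(5*x + 17) - 10*x^2 - 24*x + 34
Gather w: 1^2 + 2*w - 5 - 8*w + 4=-6*w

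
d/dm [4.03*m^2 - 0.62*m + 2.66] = 8.06*m - 0.62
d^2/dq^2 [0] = 0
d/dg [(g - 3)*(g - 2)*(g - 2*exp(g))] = -2*g^2*exp(g) + 3*g^2 + 6*g*exp(g) - 10*g - 2*exp(g) + 6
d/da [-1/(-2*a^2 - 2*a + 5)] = 2*(-2*a - 1)/(2*a^2 + 2*a - 5)^2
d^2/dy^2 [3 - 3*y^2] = -6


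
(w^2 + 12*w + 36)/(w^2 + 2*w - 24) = (w + 6)/(w - 4)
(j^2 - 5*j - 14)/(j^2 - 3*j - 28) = (j + 2)/(j + 4)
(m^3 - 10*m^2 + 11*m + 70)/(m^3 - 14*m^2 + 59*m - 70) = (m + 2)/(m - 2)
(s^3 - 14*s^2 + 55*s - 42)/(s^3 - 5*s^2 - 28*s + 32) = (s^2 - 13*s + 42)/(s^2 - 4*s - 32)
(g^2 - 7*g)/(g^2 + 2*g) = (g - 7)/(g + 2)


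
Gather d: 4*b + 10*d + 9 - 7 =4*b + 10*d + 2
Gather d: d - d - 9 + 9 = 0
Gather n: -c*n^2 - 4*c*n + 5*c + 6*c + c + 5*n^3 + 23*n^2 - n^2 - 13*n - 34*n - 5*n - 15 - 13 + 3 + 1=12*c + 5*n^3 + n^2*(22 - c) + n*(-4*c - 52) - 24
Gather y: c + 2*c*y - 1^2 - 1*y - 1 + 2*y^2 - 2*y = c + 2*y^2 + y*(2*c - 3) - 2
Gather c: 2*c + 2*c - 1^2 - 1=4*c - 2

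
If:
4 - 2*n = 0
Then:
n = 2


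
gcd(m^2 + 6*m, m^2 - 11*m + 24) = 1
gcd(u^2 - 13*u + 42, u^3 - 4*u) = 1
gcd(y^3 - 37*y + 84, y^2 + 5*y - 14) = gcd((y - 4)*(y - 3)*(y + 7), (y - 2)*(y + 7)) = y + 7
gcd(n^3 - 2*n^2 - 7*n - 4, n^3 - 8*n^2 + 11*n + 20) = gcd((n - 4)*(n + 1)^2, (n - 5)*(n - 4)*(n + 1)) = n^2 - 3*n - 4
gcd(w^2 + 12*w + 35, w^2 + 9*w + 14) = w + 7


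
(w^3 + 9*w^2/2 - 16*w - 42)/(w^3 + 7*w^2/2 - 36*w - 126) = (2*w^2 - 3*w - 14)/(2*w^2 - 5*w - 42)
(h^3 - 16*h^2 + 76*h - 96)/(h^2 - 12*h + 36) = (h^2 - 10*h + 16)/(h - 6)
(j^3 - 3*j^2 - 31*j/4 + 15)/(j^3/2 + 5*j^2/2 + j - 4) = (4*j^3 - 12*j^2 - 31*j + 60)/(2*(j^3 + 5*j^2 + 2*j - 8))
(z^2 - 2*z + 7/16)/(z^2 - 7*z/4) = (z - 1/4)/z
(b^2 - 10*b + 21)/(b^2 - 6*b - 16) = (-b^2 + 10*b - 21)/(-b^2 + 6*b + 16)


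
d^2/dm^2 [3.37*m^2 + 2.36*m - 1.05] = 6.74000000000000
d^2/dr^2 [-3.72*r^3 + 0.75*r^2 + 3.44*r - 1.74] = 1.5 - 22.32*r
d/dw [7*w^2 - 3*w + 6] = 14*w - 3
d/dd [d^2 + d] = 2*d + 1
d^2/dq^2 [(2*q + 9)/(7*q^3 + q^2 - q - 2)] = 2*((2*q + 9)*(21*q^2 + 2*q - 1)^2 + (-42*q^2 - 4*q - (2*q + 9)*(21*q + 1) + 2)*(7*q^3 + q^2 - q - 2))/(7*q^3 + q^2 - q - 2)^3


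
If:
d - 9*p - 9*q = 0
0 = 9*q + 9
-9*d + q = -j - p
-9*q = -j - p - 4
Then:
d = -14/9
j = -1120/81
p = 67/81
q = -1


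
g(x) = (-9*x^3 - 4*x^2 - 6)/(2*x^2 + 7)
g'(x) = -4*x*(-9*x^3 - 4*x^2 - 6)/(2*x^2 + 7)^2 + (-27*x^2 - 8*x)/(2*x^2 + 7) = x*(-18*x^3 - 189*x - 32)/(4*x^4 + 28*x^2 + 49)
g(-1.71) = 2.13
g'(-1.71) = -3.95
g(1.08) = -2.36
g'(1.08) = -3.21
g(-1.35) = 0.83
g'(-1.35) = -3.19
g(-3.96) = 12.78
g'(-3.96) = -4.94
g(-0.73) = -0.57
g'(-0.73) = -1.27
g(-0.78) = -0.51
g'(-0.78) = -1.43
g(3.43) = -13.63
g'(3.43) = -5.18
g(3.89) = -16.00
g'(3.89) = -5.12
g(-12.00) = 50.75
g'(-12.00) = -4.60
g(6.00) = -26.51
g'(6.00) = -4.86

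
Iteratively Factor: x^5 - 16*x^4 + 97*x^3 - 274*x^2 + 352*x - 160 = (x - 5)*(x^4 - 11*x^3 + 42*x^2 - 64*x + 32) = (x - 5)*(x - 1)*(x^3 - 10*x^2 + 32*x - 32) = (x - 5)*(x - 4)*(x - 1)*(x^2 - 6*x + 8) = (x - 5)*(x - 4)*(x - 2)*(x - 1)*(x - 4)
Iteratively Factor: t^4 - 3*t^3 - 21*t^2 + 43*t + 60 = (t + 4)*(t^3 - 7*t^2 + 7*t + 15) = (t - 3)*(t + 4)*(t^2 - 4*t - 5) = (t - 3)*(t + 1)*(t + 4)*(t - 5)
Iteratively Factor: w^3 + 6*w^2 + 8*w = (w + 2)*(w^2 + 4*w) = w*(w + 2)*(w + 4)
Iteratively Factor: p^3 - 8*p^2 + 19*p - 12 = (p - 1)*(p^2 - 7*p + 12) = (p - 3)*(p - 1)*(p - 4)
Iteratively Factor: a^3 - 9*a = (a - 3)*(a^2 + 3*a) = a*(a - 3)*(a + 3)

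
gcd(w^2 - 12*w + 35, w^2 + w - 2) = 1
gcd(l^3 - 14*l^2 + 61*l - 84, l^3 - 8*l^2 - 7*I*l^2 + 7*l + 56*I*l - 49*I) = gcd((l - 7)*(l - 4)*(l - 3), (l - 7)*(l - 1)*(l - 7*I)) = l - 7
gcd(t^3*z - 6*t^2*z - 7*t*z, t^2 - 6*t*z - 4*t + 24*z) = 1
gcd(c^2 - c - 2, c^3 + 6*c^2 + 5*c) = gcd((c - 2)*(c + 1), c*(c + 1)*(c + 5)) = c + 1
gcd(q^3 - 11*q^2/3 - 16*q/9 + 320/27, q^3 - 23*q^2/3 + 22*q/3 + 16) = q - 8/3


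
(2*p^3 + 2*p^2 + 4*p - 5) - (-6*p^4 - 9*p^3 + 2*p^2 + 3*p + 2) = 6*p^4 + 11*p^3 + p - 7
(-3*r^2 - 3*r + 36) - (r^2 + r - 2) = -4*r^2 - 4*r + 38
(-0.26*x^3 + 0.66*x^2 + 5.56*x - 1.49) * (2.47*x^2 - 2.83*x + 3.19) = -0.6422*x^5 + 2.366*x^4 + 11.036*x^3 - 17.3097*x^2 + 21.9531*x - 4.7531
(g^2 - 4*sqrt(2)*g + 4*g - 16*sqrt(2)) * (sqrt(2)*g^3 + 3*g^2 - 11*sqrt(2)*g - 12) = sqrt(2)*g^5 - 5*g^4 + 4*sqrt(2)*g^4 - 23*sqrt(2)*g^3 - 20*g^3 - 92*sqrt(2)*g^2 + 76*g^2 + 48*sqrt(2)*g + 304*g + 192*sqrt(2)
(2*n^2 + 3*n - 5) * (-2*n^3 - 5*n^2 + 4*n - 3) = -4*n^5 - 16*n^4 + 3*n^3 + 31*n^2 - 29*n + 15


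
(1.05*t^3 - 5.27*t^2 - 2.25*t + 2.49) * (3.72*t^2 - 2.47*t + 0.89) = 3.906*t^5 - 22.1979*t^4 + 5.5814*t^3 + 10.13*t^2 - 8.1528*t + 2.2161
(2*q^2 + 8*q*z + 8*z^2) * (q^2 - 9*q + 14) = 2*q^4 + 8*q^3*z - 18*q^3 + 8*q^2*z^2 - 72*q^2*z + 28*q^2 - 72*q*z^2 + 112*q*z + 112*z^2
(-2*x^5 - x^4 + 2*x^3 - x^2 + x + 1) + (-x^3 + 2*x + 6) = -2*x^5 - x^4 + x^3 - x^2 + 3*x + 7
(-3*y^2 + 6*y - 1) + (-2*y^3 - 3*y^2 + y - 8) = -2*y^3 - 6*y^2 + 7*y - 9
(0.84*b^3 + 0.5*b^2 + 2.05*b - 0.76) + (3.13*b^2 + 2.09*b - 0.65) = 0.84*b^3 + 3.63*b^2 + 4.14*b - 1.41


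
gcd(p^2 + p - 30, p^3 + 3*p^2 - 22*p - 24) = p + 6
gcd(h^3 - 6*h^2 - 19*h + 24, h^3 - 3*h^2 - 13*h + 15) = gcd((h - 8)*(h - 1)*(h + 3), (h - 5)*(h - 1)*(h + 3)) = h^2 + 2*h - 3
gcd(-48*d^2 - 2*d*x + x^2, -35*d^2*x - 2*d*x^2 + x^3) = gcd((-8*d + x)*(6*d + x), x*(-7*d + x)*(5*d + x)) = 1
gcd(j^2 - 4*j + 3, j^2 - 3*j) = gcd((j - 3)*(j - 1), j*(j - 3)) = j - 3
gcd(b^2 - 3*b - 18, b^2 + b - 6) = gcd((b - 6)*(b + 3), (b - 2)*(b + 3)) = b + 3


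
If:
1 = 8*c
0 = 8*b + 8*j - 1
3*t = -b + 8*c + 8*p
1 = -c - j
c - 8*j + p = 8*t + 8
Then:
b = 5/4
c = 1/8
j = -9/8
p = 43/488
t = 37/244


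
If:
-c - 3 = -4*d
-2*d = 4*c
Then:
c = -1/3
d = 2/3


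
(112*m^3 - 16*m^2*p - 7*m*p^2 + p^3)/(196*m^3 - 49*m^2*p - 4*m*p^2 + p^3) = (4*m + p)/(7*m + p)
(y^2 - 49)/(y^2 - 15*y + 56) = (y + 7)/(y - 8)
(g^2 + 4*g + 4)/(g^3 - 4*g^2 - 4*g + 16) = (g + 2)/(g^2 - 6*g + 8)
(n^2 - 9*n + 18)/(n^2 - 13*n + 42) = (n - 3)/(n - 7)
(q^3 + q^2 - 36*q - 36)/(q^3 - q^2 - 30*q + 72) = (q^2 - 5*q - 6)/(q^2 - 7*q + 12)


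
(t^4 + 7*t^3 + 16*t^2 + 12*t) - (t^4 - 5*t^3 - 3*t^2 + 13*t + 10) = 12*t^3 + 19*t^2 - t - 10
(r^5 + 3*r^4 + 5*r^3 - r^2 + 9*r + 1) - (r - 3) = r^5 + 3*r^4 + 5*r^3 - r^2 + 8*r + 4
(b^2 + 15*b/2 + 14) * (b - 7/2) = b^3 + 4*b^2 - 49*b/4 - 49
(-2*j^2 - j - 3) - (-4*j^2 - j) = 2*j^2 - 3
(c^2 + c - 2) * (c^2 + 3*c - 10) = c^4 + 4*c^3 - 9*c^2 - 16*c + 20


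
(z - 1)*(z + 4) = z^2 + 3*z - 4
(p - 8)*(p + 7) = p^2 - p - 56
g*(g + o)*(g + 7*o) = g^3 + 8*g^2*o + 7*g*o^2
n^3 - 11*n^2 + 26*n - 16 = (n - 8)*(n - 2)*(n - 1)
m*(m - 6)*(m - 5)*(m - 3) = m^4 - 14*m^3 + 63*m^2 - 90*m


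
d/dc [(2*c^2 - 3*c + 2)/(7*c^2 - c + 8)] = (19*c^2 + 4*c - 22)/(49*c^4 - 14*c^3 + 113*c^2 - 16*c + 64)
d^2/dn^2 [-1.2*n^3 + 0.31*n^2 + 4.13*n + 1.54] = 0.62 - 7.2*n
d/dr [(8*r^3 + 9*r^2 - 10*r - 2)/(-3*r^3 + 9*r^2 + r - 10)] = (99*r^4 - 44*r^3 - 159*r^2 - 144*r + 102)/(9*r^6 - 54*r^5 + 75*r^4 + 78*r^3 - 179*r^2 - 20*r + 100)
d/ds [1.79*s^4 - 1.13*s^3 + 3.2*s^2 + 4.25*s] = 7.16*s^3 - 3.39*s^2 + 6.4*s + 4.25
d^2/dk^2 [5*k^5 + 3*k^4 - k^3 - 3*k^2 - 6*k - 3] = 100*k^3 + 36*k^2 - 6*k - 6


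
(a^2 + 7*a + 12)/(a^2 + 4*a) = (a + 3)/a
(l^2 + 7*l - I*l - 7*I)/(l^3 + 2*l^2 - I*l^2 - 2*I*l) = (l + 7)/(l*(l + 2))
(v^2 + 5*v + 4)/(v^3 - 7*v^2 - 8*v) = (v + 4)/(v*(v - 8))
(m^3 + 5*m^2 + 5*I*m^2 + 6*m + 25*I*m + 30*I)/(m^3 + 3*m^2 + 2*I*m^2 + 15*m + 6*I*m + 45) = (m + 2)/(m - 3*I)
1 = 1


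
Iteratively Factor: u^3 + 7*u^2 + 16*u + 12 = (u + 2)*(u^2 + 5*u + 6) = (u + 2)^2*(u + 3)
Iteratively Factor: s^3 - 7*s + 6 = (s - 2)*(s^2 + 2*s - 3) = (s - 2)*(s - 1)*(s + 3)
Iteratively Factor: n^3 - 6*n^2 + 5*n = (n - 5)*(n^2 - n) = (n - 5)*(n - 1)*(n)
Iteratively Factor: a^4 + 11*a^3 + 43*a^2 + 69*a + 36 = (a + 4)*(a^3 + 7*a^2 + 15*a + 9) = (a + 3)*(a + 4)*(a^2 + 4*a + 3) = (a + 3)^2*(a + 4)*(a + 1)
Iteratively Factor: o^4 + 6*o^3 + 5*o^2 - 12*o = (o + 3)*(o^3 + 3*o^2 - 4*o) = (o - 1)*(o + 3)*(o^2 + 4*o) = (o - 1)*(o + 3)*(o + 4)*(o)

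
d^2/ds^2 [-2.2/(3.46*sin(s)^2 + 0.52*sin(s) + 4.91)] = (105.35008*sin(s)^4 + 11.87472*sin(s)^3 - 306.92992*sin(s)^2 - 29.36648*sin(s) + 73.56008)/(3.46*sin(s)^2 + 0.52*sin(s) + 4.91)^3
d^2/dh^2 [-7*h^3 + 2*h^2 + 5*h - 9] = 4 - 42*h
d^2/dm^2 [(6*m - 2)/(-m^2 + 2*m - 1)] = 12*(-m - 1)/(m^4 - 4*m^3 + 6*m^2 - 4*m + 1)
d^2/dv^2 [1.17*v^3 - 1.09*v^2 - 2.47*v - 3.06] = 7.02*v - 2.18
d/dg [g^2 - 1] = 2*g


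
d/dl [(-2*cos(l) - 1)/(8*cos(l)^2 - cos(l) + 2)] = (16*sin(l)^2 - 16*cos(l) - 11)*sin(l)/(8*sin(l)^2 + cos(l) - 10)^2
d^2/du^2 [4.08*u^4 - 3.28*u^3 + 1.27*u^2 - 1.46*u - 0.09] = 48.96*u^2 - 19.68*u + 2.54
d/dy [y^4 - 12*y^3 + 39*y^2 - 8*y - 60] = 4*y^3 - 36*y^2 + 78*y - 8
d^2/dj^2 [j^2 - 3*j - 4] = 2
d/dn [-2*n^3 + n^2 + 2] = 2*n*(1 - 3*n)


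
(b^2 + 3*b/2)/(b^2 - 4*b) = (b + 3/2)/(b - 4)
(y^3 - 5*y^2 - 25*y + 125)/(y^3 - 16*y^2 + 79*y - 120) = (y^2 - 25)/(y^2 - 11*y + 24)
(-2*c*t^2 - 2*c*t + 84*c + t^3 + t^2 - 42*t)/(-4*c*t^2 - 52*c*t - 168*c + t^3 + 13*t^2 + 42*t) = (-2*c*t + 12*c + t^2 - 6*t)/(-4*c*t - 24*c + t^2 + 6*t)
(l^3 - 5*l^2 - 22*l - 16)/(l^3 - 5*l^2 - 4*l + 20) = (l^2 - 7*l - 8)/(l^2 - 7*l + 10)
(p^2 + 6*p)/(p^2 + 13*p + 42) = p/(p + 7)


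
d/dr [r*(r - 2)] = 2*r - 2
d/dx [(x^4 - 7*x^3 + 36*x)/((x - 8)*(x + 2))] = (2*x^3 - 33*x^2 + 144*x - 144)/(x^2 - 16*x + 64)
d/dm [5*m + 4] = 5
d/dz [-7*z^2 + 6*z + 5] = 6 - 14*z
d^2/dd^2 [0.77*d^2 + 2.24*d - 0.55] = 1.54000000000000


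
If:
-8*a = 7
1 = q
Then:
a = -7/8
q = 1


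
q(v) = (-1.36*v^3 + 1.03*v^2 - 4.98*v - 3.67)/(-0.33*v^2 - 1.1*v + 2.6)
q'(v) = (0.66*v + 1.1)*(-1.36*v^3 + 1.03*v^2 - 4.98*v - 3.67)/(-0.33*v^2 - 1.1*v + 2.6)^2 + (-4.08*v^2 + 2.06*v - 4.98)/(-0.33*v^2 - 1.1*v + 2.6)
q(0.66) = -3.99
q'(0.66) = -6.66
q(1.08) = -9.31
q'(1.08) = -23.74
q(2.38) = 14.85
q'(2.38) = -8.73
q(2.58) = 13.56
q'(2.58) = -4.60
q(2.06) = 20.11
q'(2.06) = -29.46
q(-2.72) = 14.24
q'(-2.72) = -16.08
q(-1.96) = 5.82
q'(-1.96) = -7.40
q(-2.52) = 11.35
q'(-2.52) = -12.96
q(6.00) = 18.28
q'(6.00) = 2.96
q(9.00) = 28.11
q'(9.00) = 3.50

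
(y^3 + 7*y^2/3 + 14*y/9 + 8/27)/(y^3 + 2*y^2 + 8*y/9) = (y + 1/3)/y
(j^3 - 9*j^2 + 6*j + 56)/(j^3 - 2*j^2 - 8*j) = (j - 7)/j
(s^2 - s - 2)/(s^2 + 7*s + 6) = (s - 2)/(s + 6)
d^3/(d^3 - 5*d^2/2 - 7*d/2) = 2*d^2/(2*d^2 - 5*d - 7)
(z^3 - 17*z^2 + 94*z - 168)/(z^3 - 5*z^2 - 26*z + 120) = (z - 7)/(z + 5)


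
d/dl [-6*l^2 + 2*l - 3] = 2 - 12*l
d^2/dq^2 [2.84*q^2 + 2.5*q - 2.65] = 5.68000000000000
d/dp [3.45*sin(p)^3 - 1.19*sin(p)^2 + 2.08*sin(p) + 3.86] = (10.35*sin(p)^2 - 2.38*sin(p) + 2.08)*cos(p)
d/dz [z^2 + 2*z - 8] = 2*z + 2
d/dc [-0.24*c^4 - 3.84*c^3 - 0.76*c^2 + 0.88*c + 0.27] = -0.96*c^3 - 11.52*c^2 - 1.52*c + 0.88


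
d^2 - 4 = (d - 2)*(d + 2)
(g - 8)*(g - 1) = g^2 - 9*g + 8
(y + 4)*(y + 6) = y^2 + 10*y + 24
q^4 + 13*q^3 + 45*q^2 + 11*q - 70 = (q - 1)*(q + 2)*(q + 5)*(q + 7)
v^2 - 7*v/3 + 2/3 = (v - 2)*(v - 1/3)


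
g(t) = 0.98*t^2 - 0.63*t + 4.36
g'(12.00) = 22.89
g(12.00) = 137.92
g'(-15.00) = -30.03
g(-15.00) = 234.31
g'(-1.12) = -2.83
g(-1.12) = 6.29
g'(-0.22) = -1.06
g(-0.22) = 4.55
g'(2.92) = 5.09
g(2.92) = 10.88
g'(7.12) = 13.33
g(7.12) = 49.55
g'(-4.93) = -10.29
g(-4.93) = 31.28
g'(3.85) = 6.92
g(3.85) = 16.46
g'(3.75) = 6.72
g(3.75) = 15.78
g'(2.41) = 4.09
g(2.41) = 8.53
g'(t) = 1.96*t - 0.63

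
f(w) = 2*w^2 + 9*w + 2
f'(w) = 4*w + 9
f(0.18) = 3.68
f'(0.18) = 9.72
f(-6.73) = 32.02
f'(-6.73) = -17.92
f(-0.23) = 0.04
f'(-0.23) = 8.08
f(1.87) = 25.82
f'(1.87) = 16.48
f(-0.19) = 0.36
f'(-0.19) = 8.24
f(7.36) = 176.58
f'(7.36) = 38.44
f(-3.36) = -5.66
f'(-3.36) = -4.44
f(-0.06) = 1.47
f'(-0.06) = 8.76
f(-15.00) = 317.00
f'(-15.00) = -51.00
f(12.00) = 398.00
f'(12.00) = 57.00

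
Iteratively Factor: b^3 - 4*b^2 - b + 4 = (b + 1)*(b^2 - 5*b + 4) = (b - 4)*(b + 1)*(b - 1)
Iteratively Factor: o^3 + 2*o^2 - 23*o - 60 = (o + 3)*(o^2 - o - 20) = (o + 3)*(o + 4)*(o - 5)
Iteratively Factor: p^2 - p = (p)*(p - 1)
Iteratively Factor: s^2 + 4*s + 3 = (s + 3)*(s + 1)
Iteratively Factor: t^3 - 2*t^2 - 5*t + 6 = (t - 3)*(t^2 + t - 2) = (t - 3)*(t + 2)*(t - 1)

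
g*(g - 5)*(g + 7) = g^3 + 2*g^2 - 35*g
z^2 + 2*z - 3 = (z - 1)*(z + 3)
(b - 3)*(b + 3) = b^2 - 9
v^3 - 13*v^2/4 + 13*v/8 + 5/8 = (v - 5/2)*(v - 1)*(v + 1/4)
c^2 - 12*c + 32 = (c - 8)*(c - 4)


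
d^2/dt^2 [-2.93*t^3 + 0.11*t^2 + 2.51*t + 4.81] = 0.22 - 17.58*t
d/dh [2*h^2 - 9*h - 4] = 4*h - 9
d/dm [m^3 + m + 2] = 3*m^2 + 1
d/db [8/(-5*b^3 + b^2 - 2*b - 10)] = 8*(15*b^2 - 2*b + 2)/(5*b^3 - b^2 + 2*b + 10)^2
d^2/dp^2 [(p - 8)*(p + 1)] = 2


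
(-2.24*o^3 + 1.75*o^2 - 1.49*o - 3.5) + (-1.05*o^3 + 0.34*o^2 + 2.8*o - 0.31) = -3.29*o^3 + 2.09*o^2 + 1.31*o - 3.81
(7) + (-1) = 6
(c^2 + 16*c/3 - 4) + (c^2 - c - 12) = 2*c^2 + 13*c/3 - 16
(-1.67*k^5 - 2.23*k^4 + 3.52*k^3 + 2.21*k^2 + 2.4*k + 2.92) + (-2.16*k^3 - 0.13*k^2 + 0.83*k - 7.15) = -1.67*k^5 - 2.23*k^4 + 1.36*k^3 + 2.08*k^2 + 3.23*k - 4.23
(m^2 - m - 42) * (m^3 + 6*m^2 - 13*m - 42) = m^5 + 5*m^4 - 61*m^3 - 281*m^2 + 588*m + 1764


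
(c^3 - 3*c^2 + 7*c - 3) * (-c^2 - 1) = -c^5 + 3*c^4 - 8*c^3 + 6*c^2 - 7*c + 3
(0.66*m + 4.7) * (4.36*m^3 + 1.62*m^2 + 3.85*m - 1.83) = 2.8776*m^4 + 21.5612*m^3 + 10.155*m^2 + 16.8872*m - 8.601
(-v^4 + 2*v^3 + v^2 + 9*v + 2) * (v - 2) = -v^5 + 4*v^4 - 3*v^3 + 7*v^2 - 16*v - 4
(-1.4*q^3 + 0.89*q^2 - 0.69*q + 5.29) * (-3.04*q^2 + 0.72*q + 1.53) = 4.256*q^5 - 3.7136*q^4 + 0.5964*q^3 - 15.2167*q^2 + 2.7531*q + 8.0937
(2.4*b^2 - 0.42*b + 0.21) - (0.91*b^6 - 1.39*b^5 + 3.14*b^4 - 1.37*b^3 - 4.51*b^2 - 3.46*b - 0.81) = -0.91*b^6 + 1.39*b^5 - 3.14*b^4 + 1.37*b^3 + 6.91*b^2 + 3.04*b + 1.02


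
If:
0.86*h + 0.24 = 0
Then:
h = -0.28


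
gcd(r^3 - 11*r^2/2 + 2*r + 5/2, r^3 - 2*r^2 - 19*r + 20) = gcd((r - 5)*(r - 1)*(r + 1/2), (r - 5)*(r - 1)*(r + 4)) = r^2 - 6*r + 5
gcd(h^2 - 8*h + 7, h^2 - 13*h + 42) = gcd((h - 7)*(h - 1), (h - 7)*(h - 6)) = h - 7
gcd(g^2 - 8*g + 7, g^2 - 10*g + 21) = g - 7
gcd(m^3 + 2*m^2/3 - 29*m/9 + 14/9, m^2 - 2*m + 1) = m - 1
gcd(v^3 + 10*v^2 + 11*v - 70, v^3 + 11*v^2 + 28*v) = v + 7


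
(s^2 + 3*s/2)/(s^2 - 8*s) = (s + 3/2)/(s - 8)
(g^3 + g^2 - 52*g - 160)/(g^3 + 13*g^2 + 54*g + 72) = (g^2 - 3*g - 40)/(g^2 + 9*g + 18)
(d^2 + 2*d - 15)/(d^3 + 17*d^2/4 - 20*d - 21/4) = 4*(d + 5)/(4*d^2 + 29*d + 7)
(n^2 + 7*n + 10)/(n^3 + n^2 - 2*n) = (n + 5)/(n*(n - 1))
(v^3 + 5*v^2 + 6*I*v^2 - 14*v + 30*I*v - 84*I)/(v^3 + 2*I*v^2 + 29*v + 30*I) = (v^2 + 5*v - 14)/(v^2 - 4*I*v + 5)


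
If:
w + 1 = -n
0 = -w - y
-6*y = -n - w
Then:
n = -7/6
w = 1/6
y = -1/6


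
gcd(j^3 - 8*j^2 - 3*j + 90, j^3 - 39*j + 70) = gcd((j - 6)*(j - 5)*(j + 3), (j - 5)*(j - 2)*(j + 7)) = j - 5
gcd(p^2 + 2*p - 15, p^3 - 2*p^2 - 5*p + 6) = p - 3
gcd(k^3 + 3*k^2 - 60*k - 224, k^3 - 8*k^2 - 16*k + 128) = k^2 - 4*k - 32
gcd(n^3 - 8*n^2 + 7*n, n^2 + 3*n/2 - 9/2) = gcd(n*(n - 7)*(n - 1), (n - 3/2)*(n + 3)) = 1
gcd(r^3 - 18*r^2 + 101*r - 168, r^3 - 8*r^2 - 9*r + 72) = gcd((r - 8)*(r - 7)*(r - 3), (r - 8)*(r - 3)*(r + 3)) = r^2 - 11*r + 24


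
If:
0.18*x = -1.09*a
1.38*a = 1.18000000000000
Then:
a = 0.86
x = -5.18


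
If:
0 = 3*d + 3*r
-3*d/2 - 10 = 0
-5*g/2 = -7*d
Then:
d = -20/3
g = -56/3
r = 20/3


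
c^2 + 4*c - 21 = (c - 3)*(c + 7)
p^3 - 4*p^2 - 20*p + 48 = (p - 6)*(p - 2)*(p + 4)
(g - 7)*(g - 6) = g^2 - 13*g + 42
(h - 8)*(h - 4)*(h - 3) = h^3 - 15*h^2 + 68*h - 96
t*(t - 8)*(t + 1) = t^3 - 7*t^2 - 8*t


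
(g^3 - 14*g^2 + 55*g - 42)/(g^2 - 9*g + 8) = (g^2 - 13*g + 42)/(g - 8)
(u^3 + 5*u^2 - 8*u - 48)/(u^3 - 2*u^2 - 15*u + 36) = (u + 4)/(u - 3)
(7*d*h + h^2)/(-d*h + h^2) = (-7*d - h)/(d - h)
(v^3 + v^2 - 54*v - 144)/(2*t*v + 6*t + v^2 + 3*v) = (v^2 - 2*v - 48)/(2*t + v)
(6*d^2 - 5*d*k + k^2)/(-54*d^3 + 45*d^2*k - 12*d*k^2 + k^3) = (-2*d + k)/(18*d^2 - 9*d*k + k^2)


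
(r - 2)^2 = r^2 - 4*r + 4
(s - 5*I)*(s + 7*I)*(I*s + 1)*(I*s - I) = -s^4 + s^3 - I*s^3 - 37*s^2 + I*s^2 + 37*s + 35*I*s - 35*I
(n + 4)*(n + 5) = n^2 + 9*n + 20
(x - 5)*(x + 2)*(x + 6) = x^3 + 3*x^2 - 28*x - 60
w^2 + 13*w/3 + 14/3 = (w + 2)*(w + 7/3)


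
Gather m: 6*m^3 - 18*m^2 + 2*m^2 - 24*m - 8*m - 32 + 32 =6*m^3 - 16*m^2 - 32*m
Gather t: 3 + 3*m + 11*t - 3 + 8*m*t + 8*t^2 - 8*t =3*m + 8*t^2 + t*(8*m + 3)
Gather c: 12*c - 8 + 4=12*c - 4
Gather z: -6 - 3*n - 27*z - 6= -3*n - 27*z - 12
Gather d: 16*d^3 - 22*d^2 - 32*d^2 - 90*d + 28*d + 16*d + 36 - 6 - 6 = 16*d^3 - 54*d^2 - 46*d + 24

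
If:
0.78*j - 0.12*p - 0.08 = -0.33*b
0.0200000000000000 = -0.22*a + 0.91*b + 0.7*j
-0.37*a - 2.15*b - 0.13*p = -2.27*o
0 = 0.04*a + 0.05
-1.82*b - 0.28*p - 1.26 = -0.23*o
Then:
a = -1.25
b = -6.12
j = 7.59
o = -4.18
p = 31.85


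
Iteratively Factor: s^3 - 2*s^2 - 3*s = (s)*(s^2 - 2*s - 3) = s*(s + 1)*(s - 3)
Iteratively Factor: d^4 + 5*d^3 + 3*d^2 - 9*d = (d + 3)*(d^3 + 2*d^2 - 3*d) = (d - 1)*(d + 3)*(d^2 + 3*d) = d*(d - 1)*(d + 3)*(d + 3)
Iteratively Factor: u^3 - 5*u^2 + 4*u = (u - 4)*(u^2 - u) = (u - 4)*(u - 1)*(u)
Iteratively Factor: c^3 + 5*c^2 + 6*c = (c)*(c^2 + 5*c + 6) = c*(c + 2)*(c + 3)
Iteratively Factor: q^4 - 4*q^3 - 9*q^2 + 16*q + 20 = (q + 2)*(q^3 - 6*q^2 + 3*q + 10) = (q + 1)*(q + 2)*(q^2 - 7*q + 10) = (q - 2)*(q + 1)*(q + 2)*(q - 5)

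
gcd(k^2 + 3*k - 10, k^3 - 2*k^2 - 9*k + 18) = k - 2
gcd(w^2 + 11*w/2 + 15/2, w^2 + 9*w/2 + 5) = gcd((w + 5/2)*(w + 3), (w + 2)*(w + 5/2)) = w + 5/2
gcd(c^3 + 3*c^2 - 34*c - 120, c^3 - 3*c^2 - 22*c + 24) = c^2 - 2*c - 24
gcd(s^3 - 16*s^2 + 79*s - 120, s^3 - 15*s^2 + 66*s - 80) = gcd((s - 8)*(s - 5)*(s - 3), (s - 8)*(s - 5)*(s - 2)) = s^2 - 13*s + 40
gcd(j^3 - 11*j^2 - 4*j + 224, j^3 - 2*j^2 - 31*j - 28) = j^2 - 3*j - 28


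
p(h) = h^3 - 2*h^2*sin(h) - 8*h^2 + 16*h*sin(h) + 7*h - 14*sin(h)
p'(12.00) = 171.35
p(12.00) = 719.02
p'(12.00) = 171.35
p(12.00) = 719.02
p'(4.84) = 5.28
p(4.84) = -56.60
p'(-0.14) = -9.13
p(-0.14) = 1.13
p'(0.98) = 4.10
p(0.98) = -0.08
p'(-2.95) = 152.18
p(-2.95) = -100.97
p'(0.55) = 1.37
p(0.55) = -1.44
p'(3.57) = -28.64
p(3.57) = -38.79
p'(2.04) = -10.83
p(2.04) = -1.32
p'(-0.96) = -9.02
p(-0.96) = 10.58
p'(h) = -2*h^2*cos(h) + 3*h^2 - 4*h*sin(h) + 16*h*cos(h) - 16*h + 16*sin(h) - 14*cos(h) + 7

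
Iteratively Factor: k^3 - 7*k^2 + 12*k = (k)*(k^2 - 7*k + 12) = k*(k - 4)*(k - 3)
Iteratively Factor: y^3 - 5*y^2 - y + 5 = (y + 1)*(y^2 - 6*y + 5) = (y - 1)*(y + 1)*(y - 5)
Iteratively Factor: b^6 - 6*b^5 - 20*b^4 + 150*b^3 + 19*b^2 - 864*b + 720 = (b - 3)*(b^5 - 3*b^4 - 29*b^3 + 63*b^2 + 208*b - 240) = (b - 3)*(b + 3)*(b^4 - 6*b^3 - 11*b^2 + 96*b - 80) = (b - 3)*(b - 1)*(b + 3)*(b^3 - 5*b^2 - 16*b + 80) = (b - 5)*(b - 3)*(b - 1)*(b + 3)*(b^2 - 16) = (b - 5)*(b - 3)*(b - 1)*(b + 3)*(b + 4)*(b - 4)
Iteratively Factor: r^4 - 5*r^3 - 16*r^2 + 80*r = (r - 5)*(r^3 - 16*r) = r*(r - 5)*(r^2 - 16) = r*(r - 5)*(r - 4)*(r + 4)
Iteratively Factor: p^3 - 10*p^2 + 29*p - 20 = (p - 5)*(p^2 - 5*p + 4) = (p - 5)*(p - 1)*(p - 4)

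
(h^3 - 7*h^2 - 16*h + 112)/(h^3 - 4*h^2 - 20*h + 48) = (h^2 - 11*h + 28)/(h^2 - 8*h + 12)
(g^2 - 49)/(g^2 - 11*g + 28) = (g + 7)/(g - 4)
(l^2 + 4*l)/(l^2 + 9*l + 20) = l/(l + 5)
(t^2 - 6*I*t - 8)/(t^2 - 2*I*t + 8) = (t - 2*I)/(t + 2*I)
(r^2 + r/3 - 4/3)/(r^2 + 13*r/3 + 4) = (r - 1)/(r + 3)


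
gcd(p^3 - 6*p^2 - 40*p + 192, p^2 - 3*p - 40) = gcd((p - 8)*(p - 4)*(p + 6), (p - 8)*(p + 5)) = p - 8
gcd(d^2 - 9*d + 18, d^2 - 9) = d - 3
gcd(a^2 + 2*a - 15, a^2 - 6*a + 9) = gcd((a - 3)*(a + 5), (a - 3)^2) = a - 3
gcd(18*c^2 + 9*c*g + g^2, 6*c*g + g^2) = 6*c + g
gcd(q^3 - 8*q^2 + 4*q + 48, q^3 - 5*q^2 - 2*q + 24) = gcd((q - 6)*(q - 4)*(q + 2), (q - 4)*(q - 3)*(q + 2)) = q^2 - 2*q - 8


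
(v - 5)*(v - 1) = v^2 - 6*v + 5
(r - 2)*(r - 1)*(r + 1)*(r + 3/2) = r^4 - r^3/2 - 4*r^2 + r/2 + 3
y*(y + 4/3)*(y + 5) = y^3 + 19*y^2/3 + 20*y/3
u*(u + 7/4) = u^2 + 7*u/4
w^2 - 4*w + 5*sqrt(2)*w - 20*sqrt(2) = (w - 4)*(w + 5*sqrt(2))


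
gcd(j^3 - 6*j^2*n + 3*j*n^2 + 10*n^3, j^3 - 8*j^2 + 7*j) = 1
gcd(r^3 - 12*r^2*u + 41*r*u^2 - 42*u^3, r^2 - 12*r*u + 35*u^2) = r - 7*u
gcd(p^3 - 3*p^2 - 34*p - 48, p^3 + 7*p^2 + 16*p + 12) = p^2 + 5*p + 6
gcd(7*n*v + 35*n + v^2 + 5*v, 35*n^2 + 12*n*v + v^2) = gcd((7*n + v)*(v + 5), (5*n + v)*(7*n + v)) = 7*n + v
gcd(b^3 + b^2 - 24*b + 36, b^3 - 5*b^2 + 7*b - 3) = b - 3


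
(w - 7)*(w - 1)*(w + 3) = w^3 - 5*w^2 - 17*w + 21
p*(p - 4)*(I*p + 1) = I*p^3 + p^2 - 4*I*p^2 - 4*p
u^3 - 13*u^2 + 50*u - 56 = (u - 7)*(u - 4)*(u - 2)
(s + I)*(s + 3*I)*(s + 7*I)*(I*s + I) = I*s^4 - 11*s^3 + I*s^3 - 11*s^2 - 31*I*s^2 + 21*s - 31*I*s + 21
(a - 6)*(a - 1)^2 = a^3 - 8*a^2 + 13*a - 6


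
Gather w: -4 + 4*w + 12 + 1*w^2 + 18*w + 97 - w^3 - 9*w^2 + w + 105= -w^3 - 8*w^2 + 23*w + 210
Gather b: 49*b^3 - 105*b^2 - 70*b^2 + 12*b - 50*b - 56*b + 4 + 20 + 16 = 49*b^3 - 175*b^2 - 94*b + 40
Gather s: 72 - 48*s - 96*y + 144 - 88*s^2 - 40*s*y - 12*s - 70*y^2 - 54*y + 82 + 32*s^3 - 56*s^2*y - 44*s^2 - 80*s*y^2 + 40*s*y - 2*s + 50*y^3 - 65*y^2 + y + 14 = 32*s^3 + s^2*(-56*y - 132) + s*(-80*y^2 - 62) + 50*y^3 - 135*y^2 - 149*y + 312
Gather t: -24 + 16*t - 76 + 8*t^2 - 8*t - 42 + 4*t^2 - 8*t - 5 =12*t^2 - 147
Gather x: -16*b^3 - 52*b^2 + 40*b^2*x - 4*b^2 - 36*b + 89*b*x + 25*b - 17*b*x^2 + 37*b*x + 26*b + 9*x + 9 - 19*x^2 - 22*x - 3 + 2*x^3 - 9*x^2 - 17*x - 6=-16*b^3 - 56*b^2 + 15*b + 2*x^3 + x^2*(-17*b - 28) + x*(40*b^2 + 126*b - 30)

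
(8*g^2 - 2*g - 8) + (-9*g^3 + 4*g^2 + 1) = -9*g^3 + 12*g^2 - 2*g - 7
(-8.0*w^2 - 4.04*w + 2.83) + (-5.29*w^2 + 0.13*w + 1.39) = -13.29*w^2 - 3.91*w + 4.22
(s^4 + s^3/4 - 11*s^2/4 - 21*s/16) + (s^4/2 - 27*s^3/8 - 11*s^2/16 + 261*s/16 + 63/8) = 3*s^4/2 - 25*s^3/8 - 55*s^2/16 + 15*s + 63/8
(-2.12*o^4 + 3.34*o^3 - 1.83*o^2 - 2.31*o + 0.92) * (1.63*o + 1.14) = -3.4556*o^5 + 3.0274*o^4 + 0.8247*o^3 - 5.8515*o^2 - 1.1338*o + 1.0488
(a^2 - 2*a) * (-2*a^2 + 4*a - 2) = -2*a^4 + 8*a^3 - 10*a^2 + 4*a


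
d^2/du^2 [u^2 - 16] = 2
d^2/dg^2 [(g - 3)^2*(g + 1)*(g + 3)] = 12*g^2 - 12*g - 24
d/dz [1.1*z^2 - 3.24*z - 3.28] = 2.2*z - 3.24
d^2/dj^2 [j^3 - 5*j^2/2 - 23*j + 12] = 6*j - 5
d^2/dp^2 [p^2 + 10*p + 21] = 2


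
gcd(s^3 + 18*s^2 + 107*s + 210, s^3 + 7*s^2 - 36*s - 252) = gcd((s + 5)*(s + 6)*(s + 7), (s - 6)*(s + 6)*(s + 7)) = s^2 + 13*s + 42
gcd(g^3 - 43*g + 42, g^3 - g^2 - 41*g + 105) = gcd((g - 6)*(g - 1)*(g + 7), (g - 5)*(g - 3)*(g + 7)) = g + 7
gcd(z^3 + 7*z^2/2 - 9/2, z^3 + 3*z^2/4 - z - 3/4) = z - 1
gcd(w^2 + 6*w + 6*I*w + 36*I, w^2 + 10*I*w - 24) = w + 6*I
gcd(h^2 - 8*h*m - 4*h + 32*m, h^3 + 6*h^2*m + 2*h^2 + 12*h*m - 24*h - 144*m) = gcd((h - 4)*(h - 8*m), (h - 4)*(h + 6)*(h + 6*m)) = h - 4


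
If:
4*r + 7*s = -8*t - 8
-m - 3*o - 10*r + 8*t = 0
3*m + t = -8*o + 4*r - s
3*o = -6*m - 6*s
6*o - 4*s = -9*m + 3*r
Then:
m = -16/1441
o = -3760/18733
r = -10928/18733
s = 2088/18733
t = -15096/18733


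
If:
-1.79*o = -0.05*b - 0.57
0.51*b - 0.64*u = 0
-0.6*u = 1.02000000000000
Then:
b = -2.13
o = 0.26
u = -1.70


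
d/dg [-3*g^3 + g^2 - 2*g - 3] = -9*g^2 + 2*g - 2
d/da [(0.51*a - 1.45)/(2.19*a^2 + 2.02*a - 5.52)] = (-1.1169*a^2 + 6.351*a + 0.1138)/(4.7961*a^4 + 8.8476*a^3 - 20.0972*a^2 - 22.3008*a + 30.4704)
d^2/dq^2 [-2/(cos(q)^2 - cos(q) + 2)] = 2*(-4*sin(q)^4 - 5*sin(q)^2 - 23*cos(q)/4 + 3*cos(3*q)/4 + 7)/(sin(q)^2 + cos(q) - 3)^3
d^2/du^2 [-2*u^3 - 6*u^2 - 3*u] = -12*u - 12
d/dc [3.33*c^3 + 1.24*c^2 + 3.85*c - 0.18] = 9.99*c^2 + 2.48*c + 3.85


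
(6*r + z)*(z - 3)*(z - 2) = 6*r*z^2 - 30*r*z + 36*r + z^3 - 5*z^2 + 6*z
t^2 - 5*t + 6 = (t - 3)*(t - 2)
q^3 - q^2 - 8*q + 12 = (q - 2)^2*(q + 3)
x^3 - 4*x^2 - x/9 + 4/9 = (x - 4)*(x - 1/3)*(x + 1/3)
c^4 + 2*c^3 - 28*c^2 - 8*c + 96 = (c - 4)*(c - 2)*(c + 2)*(c + 6)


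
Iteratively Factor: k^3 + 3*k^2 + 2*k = (k)*(k^2 + 3*k + 2) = k*(k + 2)*(k + 1)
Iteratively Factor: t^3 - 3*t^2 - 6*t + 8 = (t - 4)*(t^2 + t - 2) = (t - 4)*(t - 1)*(t + 2)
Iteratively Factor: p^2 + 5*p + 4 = (p + 1)*(p + 4)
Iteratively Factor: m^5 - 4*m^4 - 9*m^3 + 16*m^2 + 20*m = (m)*(m^4 - 4*m^3 - 9*m^2 + 16*m + 20) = m*(m - 2)*(m^3 - 2*m^2 - 13*m - 10) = m*(m - 2)*(m + 1)*(m^2 - 3*m - 10) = m*(m - 2)*(m + 1)*(m + 2)*(m - 5)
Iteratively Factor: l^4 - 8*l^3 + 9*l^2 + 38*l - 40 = (l - 4)*(l^3 - 4*l^2 - 7*l + 10) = (l - 5)*(l - 4)*(l^2 + l - 2) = (l - 5)*(l - 4)*(l - 1)*(l + 2)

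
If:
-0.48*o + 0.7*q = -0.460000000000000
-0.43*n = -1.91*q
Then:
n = 4.44186046511628*q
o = 1.45833333333333*q + 0.958333333333333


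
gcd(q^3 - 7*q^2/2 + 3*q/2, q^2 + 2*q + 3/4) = 1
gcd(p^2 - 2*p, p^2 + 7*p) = p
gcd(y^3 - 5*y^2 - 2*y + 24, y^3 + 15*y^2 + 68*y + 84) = y + 2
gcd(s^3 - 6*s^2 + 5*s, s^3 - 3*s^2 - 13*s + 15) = s^2 - 6*s + 5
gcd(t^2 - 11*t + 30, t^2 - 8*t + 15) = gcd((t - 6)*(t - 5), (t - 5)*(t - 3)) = t - 5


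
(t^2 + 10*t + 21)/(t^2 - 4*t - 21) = (t + 7)/(t - 7)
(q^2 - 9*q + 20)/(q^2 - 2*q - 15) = (q - 4)/(q + 3)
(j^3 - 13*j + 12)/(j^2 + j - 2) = (j^2 + j - 12)/(j + 2)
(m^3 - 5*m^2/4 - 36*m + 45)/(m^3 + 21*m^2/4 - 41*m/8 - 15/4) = 2*(m - 6)/(2*m + 1)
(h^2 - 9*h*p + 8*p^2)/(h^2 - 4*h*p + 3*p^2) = (-h + 8*p)/(-h + 3*p)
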